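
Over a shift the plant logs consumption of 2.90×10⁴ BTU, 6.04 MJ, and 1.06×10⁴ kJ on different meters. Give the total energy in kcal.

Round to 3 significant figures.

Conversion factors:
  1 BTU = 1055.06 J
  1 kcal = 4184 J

2.90×10⁴ BTU × 1055.06 = 3.05967×10⁷ J
6.04 MJ × 1000000 = 6.04×10⁶ J
1.06×10⁴ kJ × 1000 = 1.06×10⁷ J
Sum: 3.05967×10⁷ + 6.04×10⁶ + 1.06×10⁷ = 4.72367×10⁷ J
In kcal: 4.72367×10⁷ / 4184 = 11289.8 kcal

1.13×10⁴ kcal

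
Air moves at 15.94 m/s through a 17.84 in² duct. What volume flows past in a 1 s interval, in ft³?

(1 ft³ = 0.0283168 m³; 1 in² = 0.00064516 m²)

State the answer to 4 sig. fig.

6.479 ft³

17.84 in² × 0.00064516 = 0.0115097 m²
V = v × A × t = 15.94 m/s × 0.0115097 m² × 1 s = 0.183465 m³
0.183465 m³ ÷ (0.0283168 m³/ft³) = 6.47902 ft³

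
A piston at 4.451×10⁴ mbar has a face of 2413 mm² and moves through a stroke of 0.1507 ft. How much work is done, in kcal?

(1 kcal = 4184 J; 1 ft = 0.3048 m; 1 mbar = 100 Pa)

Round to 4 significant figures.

0.1179 kcal

4.451×10⁴ mbar → 4.451×10⁶ Pa
2413 mm² → 0.002413 m²
F = P × A = 4.451×10⁶ × 0.002413 = 10740.3 N
0.1507 ft → 0.0459334 m
W = F × d = 10740.3 × 0.0459334 = 493.338 J
In kcal: 493.338 / 4184 = 0.117911 kcal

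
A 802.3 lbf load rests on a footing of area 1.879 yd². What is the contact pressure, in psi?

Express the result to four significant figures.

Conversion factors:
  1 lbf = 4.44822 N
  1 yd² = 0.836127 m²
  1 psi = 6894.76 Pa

0.3295 psi

802.3 lbf × 4.44822 = 3568.81 N
1.879 yd² × 0.836127 = 1.57108 m²
P = F / A = 3568.81 N / 1.57108 m² = 2271.56 Pa
2271.56 Pa ÷ (6894.76 Pa/psi) = 0.329462 psi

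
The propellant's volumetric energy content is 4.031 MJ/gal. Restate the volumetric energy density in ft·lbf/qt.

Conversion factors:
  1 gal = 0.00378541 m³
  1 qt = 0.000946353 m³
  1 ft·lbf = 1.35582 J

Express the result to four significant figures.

4.031 MJ/gal × 1000000 J/MJ ÷ 0.00378541 m³/gal = 1.06488×10⁹ J/m³
1.06488×10⁹ J/m³ ÷ 1.35582 J/ft·lbf × 0.000946353 m³/qt = 743279 ft·lbf/qt

7.433×10⁵ ft·lbf/qt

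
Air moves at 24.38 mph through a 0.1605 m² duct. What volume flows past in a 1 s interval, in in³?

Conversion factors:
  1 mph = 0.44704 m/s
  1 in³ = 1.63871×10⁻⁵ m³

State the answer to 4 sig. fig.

1.067×10⁵ in³

24.38 mph × 0.44704 → 10.8988 m/s
V = v × A × t = 10.8988 m/s × 0.1605 m² × 1 s = 1.74926 m³
1.74926 m³ ÷ (1.63871×10⁻⁵ m³/in³) = 106746 in³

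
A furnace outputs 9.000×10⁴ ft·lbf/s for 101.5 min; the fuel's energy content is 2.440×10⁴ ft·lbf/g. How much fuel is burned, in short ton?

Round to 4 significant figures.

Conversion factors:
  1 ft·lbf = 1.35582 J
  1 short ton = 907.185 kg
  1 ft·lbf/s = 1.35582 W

9.000×10⁴ ft·lbf/s → 122024 W
101.5 min → 6090 s
E = P × t = 122024 × 6090 = 7.43126×10⁸ J
2.440×10⁴ ft·lbf/g → 3.3082×10⁷ J/kg
m = E / e_s = 7.43126×10⁸ / 3.3082×10⁷ = 22.4632 kg
In short ton: 22.4632 / 907.185 = 0.0247614 short ton

0.02476 short ton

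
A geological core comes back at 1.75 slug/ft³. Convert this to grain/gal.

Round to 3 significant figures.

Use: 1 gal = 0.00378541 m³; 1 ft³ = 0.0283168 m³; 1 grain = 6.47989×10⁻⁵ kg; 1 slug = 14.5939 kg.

5.27×10⁴ grain/gal

1.75 slug/ft³ × 14.5939 kg/slug ÷ 0.0283168 m³/ft³ = 901.914 kg/m³
901.914 kg/m³ ÷ 6.47989×10⁻⁵ kg/grain × 0.00378541 m³/gal = 52687.8 grain/gal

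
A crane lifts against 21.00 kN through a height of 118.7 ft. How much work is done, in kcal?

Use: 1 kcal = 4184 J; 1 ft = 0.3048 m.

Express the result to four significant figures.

181.6 kcal

21.00 kN × 1000 → 21000 N
118.7 ft × 0.3048 → 36.1798 m
W = F × d = 21000 N × 36.1798 m = 759776 J
759776 J ÷ (4184 J/kcal) = 181.591 kcal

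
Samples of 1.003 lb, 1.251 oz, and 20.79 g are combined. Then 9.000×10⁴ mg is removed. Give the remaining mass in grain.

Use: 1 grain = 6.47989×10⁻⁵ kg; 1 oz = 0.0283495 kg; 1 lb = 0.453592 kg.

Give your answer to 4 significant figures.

6500 grain

1.003 lb × 0.453592 = 0.454953 kg
1.251 oz × 0.0283495 = 0.0354652 kg
20.79 g × 0.001 = 0.02079 kg
9.000×10⁴ mg × 10⁻⁶ = 0.09 kg
Result: 0.454953 + 0.0354652 + 0.02079 − 0.09 = 0.421208 kg
In grain: 0.421208 / 6.47989×10⁻⁵ = 6500.23 grain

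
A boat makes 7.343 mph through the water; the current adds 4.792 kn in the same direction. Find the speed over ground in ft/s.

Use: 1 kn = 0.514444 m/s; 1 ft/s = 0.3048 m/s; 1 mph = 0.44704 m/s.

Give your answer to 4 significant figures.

7.343 mph × 0.44704 = 3.28261 m/s
4.792 kn × 0.514444 = 2.46522 m/s
Combined: 3.28261 + 2.46522 = 5.74783 m/s
In ft/s: 5.74783 / 0.3048 = 18.8577 ft/s

18.86 ft/s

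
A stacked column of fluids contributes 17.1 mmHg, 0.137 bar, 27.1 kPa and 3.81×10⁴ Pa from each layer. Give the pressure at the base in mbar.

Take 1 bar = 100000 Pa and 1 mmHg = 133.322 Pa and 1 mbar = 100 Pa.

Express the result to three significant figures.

17.1 mmHg × 133.322 = 2279.81 Pa
0.137 bar × 100000 = 13700 Pa
27.1 kPa × 1000 = 27100 Pa
3.81×10⁴ Pa (already Pa)
Total: 2279.81 + 13700 + 27100 + 38100 = 81179.8 Pa
In mbar: 81179.8 / 100 = 811.798 mbar

812 mbar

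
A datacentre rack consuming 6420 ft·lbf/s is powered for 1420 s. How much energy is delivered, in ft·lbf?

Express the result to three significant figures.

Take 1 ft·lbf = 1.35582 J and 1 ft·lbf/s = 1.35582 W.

6420 ft·lbf/s × 1.35582 → 8704.36 W
E = P × t = 8704.36 W × 1420 s = 1.23602×10⁷ J
1.23602×10⁷ J ÷ (1.35582 J/ft·lbf) = 9.1164×10⁶ ft·lbf

9.12×10⁶ ft·lbf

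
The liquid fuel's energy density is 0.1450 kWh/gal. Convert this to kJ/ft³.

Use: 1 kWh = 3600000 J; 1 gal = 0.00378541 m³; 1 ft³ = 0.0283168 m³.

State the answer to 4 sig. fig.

3905 kJ/ft³

0.1450 kWh/gal × 3600000 J/kWh ÷ 0.00378541 m³/gal = 1.37898×10⁸ J/m³
1.37898×10⁸ J/m³ ÷ 1000 J/kJ × 0.0283168 m³/ft³ = 3904.83 kJ/ft³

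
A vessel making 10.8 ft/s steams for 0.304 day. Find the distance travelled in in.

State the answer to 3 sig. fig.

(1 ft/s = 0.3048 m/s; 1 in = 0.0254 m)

10.8 ft/s × 0.3048 → 3.29184 m/s
0.304 day × 86400 → 26265.6 s
d = v × t = 3.29184 m/s × 26265.6 s = 86462.2 m
86462.2 m ÷ (0.0254 m/in) = 3.40402×10⁶ in

3.40×10⁶ in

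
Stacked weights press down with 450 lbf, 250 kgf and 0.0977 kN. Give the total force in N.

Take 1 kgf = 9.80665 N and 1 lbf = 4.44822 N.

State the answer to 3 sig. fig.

450 lbf × 4.44822 → 2001.7 N
250 kgf × 9.80665 → 2451.66 N
0.0977 kN × 1000 → 97.7 N
Total: 2001.7 + 2451.66 + 97.7 = 4551.06 N

4550 N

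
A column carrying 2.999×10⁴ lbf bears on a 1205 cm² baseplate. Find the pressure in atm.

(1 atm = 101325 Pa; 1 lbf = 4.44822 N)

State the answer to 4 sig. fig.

2.999×10⁴ lbf × 4.44822 → 133402 N
1205 cm² × 0.0001 → 0.1205 m²
P = F / A = 133402 N / 0.1205 m² = 1.10707×10⁶ Pa
1.10707×10⁶ Pa ÷ (101325 Pa/atm) = 10.9259 atm

10.93 atm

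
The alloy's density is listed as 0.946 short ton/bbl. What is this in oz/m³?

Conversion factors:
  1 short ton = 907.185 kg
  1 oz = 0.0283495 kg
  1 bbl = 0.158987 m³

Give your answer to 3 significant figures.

1.90×10⁵ oz/m³

0.946 short ton/bbl × 907.185 kg/short ton ÷ 0.158987 m³/bbl = 5397.91 kg/m³
5397.91 kg/m³ ÷ 0.0283495 kg/oz = 190406 oz/m³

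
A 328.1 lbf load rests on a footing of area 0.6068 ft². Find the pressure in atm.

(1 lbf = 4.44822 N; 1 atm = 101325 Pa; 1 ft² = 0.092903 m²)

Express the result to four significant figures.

0.2555 atm

328.1 lbf × 4.44822 → 1459.46 N
0.6068 ft² × 0.092903 → 0.0563735 m²
P = F / A = 1459.46 N / 0.0563735 m² = 25889.1 Pa
25889.1 Pa ÷ (101325 Pa/atm) = 0.255506 atm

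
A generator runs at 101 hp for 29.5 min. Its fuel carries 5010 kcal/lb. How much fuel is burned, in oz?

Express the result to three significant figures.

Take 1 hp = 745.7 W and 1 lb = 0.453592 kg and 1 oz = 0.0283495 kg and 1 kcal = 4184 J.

101 hp → 75315.7 W
29.5 min → 1770 s
E = P × t = 75315.7 × 1770 = 1.33309×10⁸ J
5010 kcal/lb → 4.6213×10⁷ J/kg
m = E / e_s = 1.33309×10⁸ / 4.6213×10⁷ = 2.88466 kg
In oz: 2.88466 / 0.0283495 = 101.753 oz

102 oz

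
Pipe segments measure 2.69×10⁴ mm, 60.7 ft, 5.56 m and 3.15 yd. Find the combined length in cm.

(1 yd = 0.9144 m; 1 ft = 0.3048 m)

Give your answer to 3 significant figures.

5380 cm

2.69×10⁴ mm × 0.001 = 26.9 m
60.7 ft × 0.3048 = 18.5014 m
5.56 m (already m)
3.15 yd × 0.9144 = 2.88036 m
Total: 26.9 + 18.5014 + 5.56 + 2.88036 = 53.8418 m
In cm: 53.8418 / 0.01 = 5384.18 cm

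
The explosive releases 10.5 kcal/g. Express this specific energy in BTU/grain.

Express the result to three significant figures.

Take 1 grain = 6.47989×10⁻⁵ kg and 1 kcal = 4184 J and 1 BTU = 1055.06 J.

2.70 BTU/grain

10.5 kcal/g × 4184 J/kcal ÷ 0.001 kg/g = 4.3932×10⁷ J/kg
4.3932×10⁷ J/kg ÷ 1055.06 J/BTU × 6.47989×10⁻⁵ kg/grain = 2.69818 BTU/grain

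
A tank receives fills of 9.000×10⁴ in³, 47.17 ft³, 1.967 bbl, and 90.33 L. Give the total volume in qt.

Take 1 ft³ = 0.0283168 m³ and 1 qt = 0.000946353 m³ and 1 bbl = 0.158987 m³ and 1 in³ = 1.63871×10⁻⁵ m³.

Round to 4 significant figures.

3396 qt

9.000×10⁴ in³ × 1.63871×10⁻⁵ = 1.47484 m³
47.17 ft³ × 0.0283168 = 1.3357 m³
1.967 bbl × 0.158987 = 0.312727 m³
90.33 L × 0.001 = 0.09033 m³
Combined: 1.47484 + 1.3357 + 0.312727 + 0.09033 = 3.2136 m³
In qt: 3.2136 / 0.000946353 = 3395.77 qt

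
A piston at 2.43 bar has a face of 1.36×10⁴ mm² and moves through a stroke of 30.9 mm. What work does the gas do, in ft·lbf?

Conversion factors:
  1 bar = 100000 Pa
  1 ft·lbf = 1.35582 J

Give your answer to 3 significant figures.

2.43 bar → 243000 Pa
1.36×10⁴ mm² → 0.0136 m²
F = P × A = 243000 × 0.0136 = 3304.8 N
30.9 mm → 0.0309 m
W = F × d = 3304.8 × 0.0309 = 102.118 J
In ft·lbf: 102.118 / 1.35582 = 75.3183 ft·lbf

75.3 ft·lbf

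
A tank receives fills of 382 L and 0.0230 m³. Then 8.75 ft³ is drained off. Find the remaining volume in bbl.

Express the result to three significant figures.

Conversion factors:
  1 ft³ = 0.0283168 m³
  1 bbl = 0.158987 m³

382 L × 0.001 = 0.382 m³
0.0230 m³ (already m³)
8.75 ft³ × 0.0283168 = 0.247772 m³
Sum: 0.382 + 0.023 − 0.247772 = 0.157228 m³
In bbl: 0.157228 / 0.158987 = 0.988936 bbl

0.989 bbl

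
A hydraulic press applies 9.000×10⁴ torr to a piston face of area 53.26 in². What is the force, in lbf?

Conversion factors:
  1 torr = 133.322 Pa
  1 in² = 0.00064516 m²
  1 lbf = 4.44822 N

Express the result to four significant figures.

9.000×10⁴ torr × 133.322 → 1.1999×10⁷ Pa
53.26 in² × 0.00064516 → 0.0343612 m²
F = P × A = 1.1999×10⁷ Pa × 0.0343612 m² = 412300 N
412300 N ÷ (4.44822 N/lbf) = 92688.8 lbf

9.269×10⁴ lbf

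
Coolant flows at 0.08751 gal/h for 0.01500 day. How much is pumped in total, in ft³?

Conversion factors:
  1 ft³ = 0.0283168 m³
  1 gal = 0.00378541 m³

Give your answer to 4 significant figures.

0.004211 ft³

0.08751 gal/h → 9.2017×10⁻⁸ m³/s
0.01500 day → 1296 s
V = Q × t = 9.2017×10⁻⁸ × 1296 = 1.19254×10⁻⁴ m³
In ft³: 1.19254×10⁻⁴ / 0.0283168 = 0.00421142 ft³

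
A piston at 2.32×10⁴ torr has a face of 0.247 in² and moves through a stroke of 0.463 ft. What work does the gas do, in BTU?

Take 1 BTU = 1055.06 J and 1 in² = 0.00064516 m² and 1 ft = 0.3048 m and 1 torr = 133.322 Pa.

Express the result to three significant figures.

2.32×10⁴ torr → 3.09307×10⁶ Pa
0.247 in² → 1.59355×10⁻⁴ m²
F = P × A = 3.09307×10⁶ × 1.59355×10⁻⁴ = 492.896 N
0.463 ft → 0.141122 m
W = F × d = 492.896 × 0.141122 = 69.5585 J
In BTU: 69.5585 / 1055.06 = 0.0659285 BTU

0.0659 BTU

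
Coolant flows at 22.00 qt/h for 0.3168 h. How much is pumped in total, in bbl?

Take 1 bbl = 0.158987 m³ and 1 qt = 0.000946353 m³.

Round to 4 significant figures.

22.00 qt/h → 5.78327×10⁻⁶ m³/s
0.3168 h → 1140.48 s
V = Q × t = 5.78327×10⁻⁶ × 1140.48 = 0.0065957 m³
In bbl: 0.0065957 / 0.158987 = 0.0414858 bbl

0.04149 bbl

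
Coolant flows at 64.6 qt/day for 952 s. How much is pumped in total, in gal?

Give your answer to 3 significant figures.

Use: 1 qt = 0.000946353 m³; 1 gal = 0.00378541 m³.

0.178 gal

64.6 qt/day → 7.07574×10⁻⁷ m³/s
V = Q × t = 7.07574×10⁻⁷ × 952 = 6.7361×10⁻⁴ m³
In gal: 6.7361×10⁻⁴ / 0.00378541 = 0.177949 gal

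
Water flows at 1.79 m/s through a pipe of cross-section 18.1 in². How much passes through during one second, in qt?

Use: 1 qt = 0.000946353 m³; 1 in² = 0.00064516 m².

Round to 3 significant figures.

18.1 in² × 0.00064516 = 0.0116774 m²
V = v × A × t = 1.79 m/s × 0.0116774 m² × 1 s = 0.0209025 m³
0.0209025 m³ ÷ (0.000946353 m³/qt) = 22.0874 qt

22.1 qt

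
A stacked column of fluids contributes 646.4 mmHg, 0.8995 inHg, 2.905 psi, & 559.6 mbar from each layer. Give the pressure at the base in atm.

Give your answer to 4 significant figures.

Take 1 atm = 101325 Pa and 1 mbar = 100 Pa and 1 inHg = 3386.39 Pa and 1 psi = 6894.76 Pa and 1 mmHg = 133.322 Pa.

1.631 atm

646.4 mmHg × 133.322 = 86179.3 Pa
0.8995 inHg × 3386.39 = 3046.06 Pa
2.905 psi × 6894.76 = 20029.3 Pa
559.6 mbar × 100 = 55960 Pa
Total: 86179.3 + 3046.06 + 20029.3 + 55960 = 165215 Pa
In atm: 165215 / 101325 = 1.63055 atm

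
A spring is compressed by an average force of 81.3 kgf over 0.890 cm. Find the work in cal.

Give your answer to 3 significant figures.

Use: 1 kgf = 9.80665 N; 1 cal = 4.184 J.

81.3 kgf × 9.80665 → 797.281 N
0.890 cm × 0.01 → 0.0089 m
W = F × d = 797.281 N × 0.0089 m = 7.0958 J
7.0958 J ÷ (4.184 J/cal) = 1.69594 cal

1.70 cal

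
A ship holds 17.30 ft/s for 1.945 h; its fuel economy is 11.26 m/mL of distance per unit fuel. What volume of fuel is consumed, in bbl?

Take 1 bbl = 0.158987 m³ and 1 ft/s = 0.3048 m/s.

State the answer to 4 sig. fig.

17.30 ft/s → 5.27304 m/s
1.945 h → 7002 s
d = v × t = 5.27304 × 7002 = 36921.8 m
11.26 m/mL → 1.126×10⁷ m/m³
V = d / (distance per unit fuel) = 36921.8 / 1.126×10⁷ = 0.00327902 m³
In bbl: 0.00327902 / 0.158987 = 0.0206245 bbl

0.02062 bbl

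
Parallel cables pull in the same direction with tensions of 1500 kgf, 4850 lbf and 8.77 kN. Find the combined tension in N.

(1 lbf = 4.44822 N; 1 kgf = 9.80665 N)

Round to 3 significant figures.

4.51×10⁴ N

1500 kgf × 9.80665 = 14710 N
4850 lbf × 4.44822 = 21573.9 N
8.77 kN × 1000 = 8770 N
Total: 14710 + 21573.9 + 8770 = 45053.9 N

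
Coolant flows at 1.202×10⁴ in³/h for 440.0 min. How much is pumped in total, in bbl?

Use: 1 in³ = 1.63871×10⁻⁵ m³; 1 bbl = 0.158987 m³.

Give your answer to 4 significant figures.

1.202×10⁴ in³/h → 5.47147×10⁻⁵ m³/s
440.0 min → 26400 s
V = Q × t = 5.47147×10⁻⁵ × 26400 = 1.44447 m³
In bbl: 1.44447 / 0.158987 = 9.08546 bbl

9.085 bbl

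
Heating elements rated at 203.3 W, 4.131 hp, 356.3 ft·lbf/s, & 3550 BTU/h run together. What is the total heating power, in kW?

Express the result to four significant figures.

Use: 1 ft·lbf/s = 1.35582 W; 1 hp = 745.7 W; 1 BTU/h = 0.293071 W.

203.3 W (already W)
4.131 hp × 745.7 → 3080.49 W
356.3 ft·lbf/s × 1.35582 → 483.079 W
3550 BTU/h × 0.293071 → 1040.4 W
Combined: 203.3 + 3080.49 + 483.079 + 1040.4 = 4807.27 W
In kW: 4807.27 / 1000 = 4.80727 kW

4.807 kW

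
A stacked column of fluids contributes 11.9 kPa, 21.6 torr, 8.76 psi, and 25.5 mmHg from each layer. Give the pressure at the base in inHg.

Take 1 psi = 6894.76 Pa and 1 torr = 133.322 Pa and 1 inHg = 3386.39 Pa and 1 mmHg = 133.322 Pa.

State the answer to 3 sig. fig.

11.9 kPa × 1000 = 11900 Pa
21.6 torr × 133.322 = 2879.76 Pa
8.76 psi × 6894.76 = 60398.1 Pa
25.5 mmHg × 133.322 = 3399.71 Pa
Total: 11900 + 2879.76 + 60398.1 + 3399.71 = 78577.6 Pa
In inHg: 78577.6 / 3386.39 = 23.2039 inHg

23.2 inHg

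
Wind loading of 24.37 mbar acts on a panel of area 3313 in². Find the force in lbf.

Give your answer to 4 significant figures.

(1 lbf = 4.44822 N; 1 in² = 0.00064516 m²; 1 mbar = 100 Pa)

24.37 mbar × 100 → 2437 Pa
3313 in² × 0.00064516 → 2.13742 m²
F = P × A = 2437 Pa × 2.13742 m² = 5208.89 N
5208.89 N ÷ (4.44822 N/lbf) = 1171.01 lbf

1171 lbf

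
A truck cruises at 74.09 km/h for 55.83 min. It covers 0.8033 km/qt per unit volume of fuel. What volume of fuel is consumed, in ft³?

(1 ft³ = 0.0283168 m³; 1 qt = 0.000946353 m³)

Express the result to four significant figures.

2.868 ft³

74.09 km/h → 20.5806 m/s
55.83 min → 3349.8 s
d = v × t = 20.5806 × 3349.8 = 68940.9 m
0.8033 km/qt → 848838 m/m³
V = d / (distance per unit fuel) = 68940.9 / 848838 = 0.081218 m³
In ft³: 0.081218 / 0.0283168 = 2.86819 ft³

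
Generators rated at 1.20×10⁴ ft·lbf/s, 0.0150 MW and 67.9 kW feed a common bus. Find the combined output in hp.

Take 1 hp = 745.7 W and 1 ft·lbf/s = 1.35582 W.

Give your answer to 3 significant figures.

133 hp

1.20×10⁴ ft·lbf/s × 1.35582 = 16269.8 W
0.0150 MW × 1000000 = 15000 W
67.9 kW × 1000 = 67900 W
Combined: 16269.8 + 15000 + 67900 = 99169.8 W
In hp: 99169.8 / 745.7 = 132.989 hp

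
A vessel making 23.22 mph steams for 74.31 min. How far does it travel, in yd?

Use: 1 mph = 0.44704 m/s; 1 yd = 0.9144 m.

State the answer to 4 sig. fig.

23.22 mph × 0.44704 = 10.3803 m/s
74.31 min × 60 = 4458.6 s
d = v × t = 10.3803 m/s × 4458.6 s = 46281.6 m
46281.6 m ÷ (0.9144 m/yd) = 50614.2 yd

5.061×10⁴ yd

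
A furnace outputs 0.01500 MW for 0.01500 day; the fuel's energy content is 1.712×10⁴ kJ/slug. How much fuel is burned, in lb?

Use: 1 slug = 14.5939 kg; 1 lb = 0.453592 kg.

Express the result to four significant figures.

36.53 lb

0.01500 MW → 15000 W
0.01500 day → 1296 s
E = P × t = 15000 × 1296 = 1.944×10⁷ J
1.712×10⁴ kJ/slug → 1.17309×10⁶ J/kg
m = E / e_s = 1.944×10⁷ / 1.17309×10⁶ = 16.5716 kg
In lb: 16.5716 / 0.453592 = 36.5342 lb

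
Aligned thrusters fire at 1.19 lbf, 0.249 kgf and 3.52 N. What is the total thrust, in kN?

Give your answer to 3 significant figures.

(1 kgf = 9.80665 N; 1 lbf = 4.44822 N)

0.0113 kN

1.19 lbf × 4.44822 = 5.29338 N
0.249 kgf × 9.80665 = 2.44186 N
3.52 N (already N)
Total: 5.29338 + 2.44186 + 3.52 = 11.2552 N
In kN: 11.2552 / 1000 = 0.0112552 kN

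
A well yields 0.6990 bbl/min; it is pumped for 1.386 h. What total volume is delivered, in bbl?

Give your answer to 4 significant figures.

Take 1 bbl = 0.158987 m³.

0.6990 bbl/min → 0.0018522 m³/s
1.386 h → 4989.6 s
V = Q × t = 0.0018522 × 4989.6 = 9.24174 m³
In bbl: 9.24174 / 0.158987 = 58.1289 bbl

58.13 bbl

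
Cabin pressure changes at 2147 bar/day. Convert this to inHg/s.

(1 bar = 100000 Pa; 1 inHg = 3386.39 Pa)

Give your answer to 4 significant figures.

0.7338 inHg/s

2147 bar/day × 100000 Pa/bar ÷ 86400 s/day = 2484.95 Pa/s
2484.95 Pa/s ÷ 3386.39 Pa/inHg = 0.733805 inHg/s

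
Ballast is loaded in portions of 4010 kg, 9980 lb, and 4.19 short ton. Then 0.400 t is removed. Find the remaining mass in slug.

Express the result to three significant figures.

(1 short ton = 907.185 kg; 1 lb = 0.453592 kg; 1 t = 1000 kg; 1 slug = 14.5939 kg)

4010 kg (already kg)
9980 lb × 0.453592 = 4526.85 kg
4.19 short ton × 907.185 = 3801.11 kg
0.400 t × 1000 = 400 kg
Sum: 4010 + 4526.85 + 3801.11 − 400 = 11938 kg
In slug: 11938 / 14.5939 = 818.013 slug

818 slug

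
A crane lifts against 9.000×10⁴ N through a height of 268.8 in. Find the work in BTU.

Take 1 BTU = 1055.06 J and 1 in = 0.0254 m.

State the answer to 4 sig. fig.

582.4 BTU

268.8 in × 0.0254 = 6.82752 m
W = F × d = 90000 N × 6.82752 m = 614477 J
614477 J ÷ (1055.06 J/BTU) = 582.41 BTU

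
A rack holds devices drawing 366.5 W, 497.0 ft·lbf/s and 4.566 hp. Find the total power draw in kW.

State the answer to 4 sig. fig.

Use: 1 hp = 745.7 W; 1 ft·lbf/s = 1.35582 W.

366.5 W (already W)
497.0 ft·lbf/s × 1.35582 = 673.843 W
4.566 hp × 745.7 = 3404.87 W
Sum: 366.5 + 673.843 + 3404.87 = 4445.21 W
In kW: 4445.21 / 1000 = 4.44521 kW

4.445 kW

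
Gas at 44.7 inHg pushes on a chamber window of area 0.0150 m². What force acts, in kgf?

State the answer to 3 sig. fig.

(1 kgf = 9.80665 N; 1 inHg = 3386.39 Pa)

44.7 inHg × 3386.39 = 151372 Pa
F = P × A = 151372 Pa × 0.015 m² = 2270.58 N
2270.58 N ÷ (9.80665 N/kgf) = 231.535 kgf

232 kgf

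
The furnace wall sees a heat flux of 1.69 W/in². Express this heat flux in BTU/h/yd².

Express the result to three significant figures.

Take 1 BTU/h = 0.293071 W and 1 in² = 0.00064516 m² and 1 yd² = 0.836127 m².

7470 BTU/h/yd²

1.69 W/in² ÷ 0.00064516 m²/in² = 2619.51 W/m²
2619.51 W/m² ÷ 0.293071 W/BTU/h × 0.836127 m²/yd² = 7473.42 BTU/h/yd²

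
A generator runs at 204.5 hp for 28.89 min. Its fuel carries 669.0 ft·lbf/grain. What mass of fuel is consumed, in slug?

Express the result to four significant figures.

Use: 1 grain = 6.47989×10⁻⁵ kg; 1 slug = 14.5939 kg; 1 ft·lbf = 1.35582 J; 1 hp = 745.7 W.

204.5 hp → 152496 W
28.89 min → 1733.4 s
E = P × t = 152496 × 1733.4 = 2.64337×10⁸ J
669.0 ft·lbf/grain → 1.39978×10⁷ J/kg
m = E / e_s = 2.64337×10⁸ / 1.39978×10⁷ = 18.8842 kg
In slug: 18.8842 / 14.5939 = 1.29398 slug

1.294 slug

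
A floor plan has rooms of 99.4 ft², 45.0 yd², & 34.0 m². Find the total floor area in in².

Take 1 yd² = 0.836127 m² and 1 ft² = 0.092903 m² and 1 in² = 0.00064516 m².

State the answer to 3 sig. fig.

1.25×10⁵ in²

99.4 ft² × 0.092903 → 9.23456 m²
45.0 yd² × 0.836127 → 37.6257 m²
34.0 m² (already m²)
Sum: 9.23456 + 37.6257 + 34 = 80.8603 m²
In in²: 80.8603 / 0.00064516 = 125334 in²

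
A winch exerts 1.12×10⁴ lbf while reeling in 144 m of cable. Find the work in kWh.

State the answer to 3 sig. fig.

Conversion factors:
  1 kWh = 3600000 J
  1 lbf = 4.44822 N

1.99 kWh

1.12×10⁴ lbf × 4.44822 = 49820.1 N
W = F × d = 49820.1 N × 144 m = 7.17409×10⁶ J
7.17409×10⁶ J ÷ (3600000 J/kWh) = 1.9928 kWh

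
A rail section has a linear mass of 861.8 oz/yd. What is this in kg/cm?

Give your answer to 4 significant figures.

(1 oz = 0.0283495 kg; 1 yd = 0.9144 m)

0.2672 kg/cm

861.8 oz/yd × 0.0283495 kg/oz ÷ 0.9144 m/yd = 26.7187 kg/m
26.7187 kg/m × 0.01 m/cm = 0.267187 kg/cm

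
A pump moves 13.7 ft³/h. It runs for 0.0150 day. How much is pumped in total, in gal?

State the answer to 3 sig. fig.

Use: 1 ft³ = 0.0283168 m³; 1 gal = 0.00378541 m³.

13.7 ft³/h → 1.07761×10⁻⁴ m³/s
0.0150 day → 1296 s
V = Q × t = 1.07761×10⁻⁴ × 1296 = 0.139658 m³
In gal: 0.139658 / 0.00378541 = 36.8938 gal

36.9 gal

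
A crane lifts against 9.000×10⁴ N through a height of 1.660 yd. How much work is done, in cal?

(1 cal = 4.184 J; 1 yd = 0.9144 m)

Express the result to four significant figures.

1.660 yd × 0.9144 → 1.5179 m
W = F × d = 90000 N × 1.5179 m = 136611 J
136611 J ÷ (4.184 J/cal) = 32650.8 cal

3.265×10⁴ cal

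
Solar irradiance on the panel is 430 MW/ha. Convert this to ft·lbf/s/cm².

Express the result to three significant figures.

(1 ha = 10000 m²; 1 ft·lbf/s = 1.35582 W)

430 MW/ha × 1000000 W/MW ÷ 10000 m²/ha = 43000 W/m²
43000 W/m² ÷ 1.35582 W/ft·lbf/s × 0.0001 m²/cm² = 3.17151 ft·lbf/s/cm²

3.17 ft·lbf/s/cm²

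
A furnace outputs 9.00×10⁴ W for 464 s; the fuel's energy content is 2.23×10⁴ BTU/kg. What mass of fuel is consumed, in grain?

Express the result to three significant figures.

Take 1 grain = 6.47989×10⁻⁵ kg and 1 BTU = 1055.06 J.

2.74×10⁴ grain

E = P × t = 90000 × 464 = 4.176×10⁷ J
2.23×10⁴ BTU/kg → 2.35278×10⁷ J/kg
m = E / e_s = 4.176×10⁷ / 2.35278×10⁷ = 1.77492 kg
In grain: 1.77492 / 6.47989×10⁻⁵ = 27391.2 grain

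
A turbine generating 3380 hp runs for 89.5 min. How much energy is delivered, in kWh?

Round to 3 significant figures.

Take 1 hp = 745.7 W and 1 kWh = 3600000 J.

3760 kWh

3380 hp × 745.7 → 2.52047×10⁶ W
89.5 min × 60 → 5370 s
E = P × t = 2.52047×10⁶ W × 5370 s = 1.35349×10¹⁰ J
1.35349×10¹⁰ J ÷ (3600000 J/kWh) = 3759.69 kWh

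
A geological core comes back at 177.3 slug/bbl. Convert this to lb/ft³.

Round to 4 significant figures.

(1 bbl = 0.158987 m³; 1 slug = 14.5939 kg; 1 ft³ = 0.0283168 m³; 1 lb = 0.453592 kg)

1016 lb/ft³

177.3 slug/bbl × 14.5939 kg/slug ÷ 0.158987 m³/bbl = 16274.9 kg/m³
16274.9 kg/m³ ÷ 0.453592 kg/lb × 0.0283168 m³/ft³ = 1016.01 lb/ft³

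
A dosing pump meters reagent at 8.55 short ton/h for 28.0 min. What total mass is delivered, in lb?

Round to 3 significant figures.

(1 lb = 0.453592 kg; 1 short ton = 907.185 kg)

8.55 short ton/h → 2.15456 kg/s
28.0 min → 1680 s
m = ṁ × t = 2.15456 × 1680 = 3619.66 kg
In lb: 3619.66 / 0.453592 = 7979.99 lb

7980 lb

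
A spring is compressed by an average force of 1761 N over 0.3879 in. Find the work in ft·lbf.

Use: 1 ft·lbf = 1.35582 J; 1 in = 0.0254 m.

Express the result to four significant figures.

0.3879 in × 0.0254 = 0.00985266 m
W = F × d = 1761 N × 0.00985266 m = 17.3505 J
17.3505 J ÷ (1.35582 J/ft·lbf) = 12.7971 ft·lbf

12.80 ft·lbf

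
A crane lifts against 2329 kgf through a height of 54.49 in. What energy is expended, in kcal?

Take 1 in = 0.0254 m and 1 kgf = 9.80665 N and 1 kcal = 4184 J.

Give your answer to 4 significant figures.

2329 kgf × 9.80665 → 22839.7 N
54.49 in × 0.0254 → 1.38405 m
W = F × d = 22839.7 N × 1.38405 m = 31611.3 J
31611.3 J ÷ (4184 J/kcal) = 7.55528 kcal

7.555 kcal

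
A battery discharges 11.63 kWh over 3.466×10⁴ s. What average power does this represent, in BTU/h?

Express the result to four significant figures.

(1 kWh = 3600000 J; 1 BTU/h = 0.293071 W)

4122 BTU/h

11.63 kWh × 3600000 = 4.1868×10⁷ J
P = E / t = 4.1868×10⁷ J / 34660 s = 1207.96 W
1207.96 W ÷ (0.293071 W/BTU/h) = 4121.73 BTU/h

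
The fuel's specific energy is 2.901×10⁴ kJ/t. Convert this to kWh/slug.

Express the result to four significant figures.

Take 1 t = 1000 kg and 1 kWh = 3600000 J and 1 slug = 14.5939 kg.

0.1176 kWh/slug

2.901×10⁴ kJ/t × 1000 J/kJ ÷ 1000 kg/t = 29010 J/kg
29010 J/kg ÷ 3600000 J/kWh × 14.5939 kg/slug = 0.117603 kWh/slug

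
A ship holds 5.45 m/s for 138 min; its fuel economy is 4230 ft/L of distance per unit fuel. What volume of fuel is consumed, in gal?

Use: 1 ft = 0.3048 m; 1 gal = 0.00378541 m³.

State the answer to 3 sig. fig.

9.25 gal

138 min → 8280 s
d = v × t = 5.45 × 8280 = 45126 m
4230 ft/L → 1.2893×10⁶ m/m³
V = d / (distance per unit fuel) = 45126 / 1.2893×10⁶ = 0.0350004 m³
In gal: 0.0350004 / 0.00378541 = 9.24613 gal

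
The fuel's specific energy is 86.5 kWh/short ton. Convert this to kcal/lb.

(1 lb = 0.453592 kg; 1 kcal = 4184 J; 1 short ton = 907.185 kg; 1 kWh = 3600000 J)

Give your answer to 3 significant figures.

86.5 kWh/short ton × 3600000 J/kWh ÷ 907.185 kg/short ton = 343260 J/kg
343260 J/kg ÷ 4184 J/kcal × 0.453592 kg/lb = 37.2132 kcal/lb

37.2 kcal/lb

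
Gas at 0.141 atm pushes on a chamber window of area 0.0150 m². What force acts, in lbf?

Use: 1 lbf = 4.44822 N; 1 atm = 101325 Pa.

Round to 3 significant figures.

48.2 lbf

0.141 atm × 101325 = 14286.8 Pa
F = P × A = 14286.8 Pa × 0.015 m² = 214.302 N
214.302 N ÷ (4.44822 N/lbf) = 48.177 lbf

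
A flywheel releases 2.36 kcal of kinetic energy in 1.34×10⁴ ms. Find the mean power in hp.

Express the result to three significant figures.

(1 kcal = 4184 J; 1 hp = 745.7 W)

2.36 kcal × 4184 → 9874.24 J
1.34×10⁴ ms × 0.001 → 13.4 s
P = E / t = 9874.24 J / 13.4 s = 736.884 W
736.884 W ÷ (745.7 W/hp) = 0.988178 hp

0.988 hp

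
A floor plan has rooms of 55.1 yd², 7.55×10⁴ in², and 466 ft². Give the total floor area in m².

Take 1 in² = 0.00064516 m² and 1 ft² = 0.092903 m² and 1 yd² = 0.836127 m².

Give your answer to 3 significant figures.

55.1 yd² × 0.836127 → 46.0706 m²
7.55×10⁴ in² × 0.00064516 → 48.7096 m²
466 ft² × 0.092903 → 43.2928 m²
Total: 46.0706 + 48.7096 + 43.2928 = 138.073 m²

138 m²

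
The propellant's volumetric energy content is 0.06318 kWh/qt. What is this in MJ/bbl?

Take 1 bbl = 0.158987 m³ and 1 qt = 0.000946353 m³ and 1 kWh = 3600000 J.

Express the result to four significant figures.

38.21 MJ/bbl

0.06318 kWh/qt × 3600000 J/kWh ÷ 0.000946353 m³/qt = 2.40342×10⁸ J/m³
2.40342×10⁸ J/m³ ÷ 1000000 J/MJ × 0.158987 m³/bbl = 38.2113 MJ/bbl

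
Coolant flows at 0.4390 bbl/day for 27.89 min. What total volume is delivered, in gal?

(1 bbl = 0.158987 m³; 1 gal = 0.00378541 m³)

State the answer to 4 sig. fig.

0.3571 gal

0.4390 bbl/day → 8.07816×10⁻⁷ m³/s
27.89 min → 1673.4 s
V = Q × t = 8.07816×10⁻⁷ × 1673.4 = 0.0013518 m³
In gal: 0.0013518 / 0.00378541 = 0.357108 gal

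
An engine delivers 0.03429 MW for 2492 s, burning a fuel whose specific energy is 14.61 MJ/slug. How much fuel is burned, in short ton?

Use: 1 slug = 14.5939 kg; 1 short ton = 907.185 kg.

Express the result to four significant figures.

0.03429 MW → 34290 W
E = P × t = 34290 × 2492 = 8.54507×10⁷ J
14.61 MJ/slug → 1.0011×10⁶ J/kg
m = E / e_s = 8.54507×10⁷ / 1.0011×10⁶ = 85.3568 kg
In short ton: 85.3568 / 907.185 = 0.0940897 short ton

0.09409 short ton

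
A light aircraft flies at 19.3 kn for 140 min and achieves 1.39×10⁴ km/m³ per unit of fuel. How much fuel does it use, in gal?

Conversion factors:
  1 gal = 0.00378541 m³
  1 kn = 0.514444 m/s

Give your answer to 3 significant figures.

1.59 gal

19.3 kn → 9.92877 m/s
140 min → 8400 s
d = v × t = 9.92877 × 8400 = 83401.7 m
1.39×10⁴ km/m³ → 1.39×10⁷ m/m³
V = d / (distance per unit fuel) = 83401.7 / 1.39×10⁷ = 0.00600012 m³
In gal: 0.00600012 / 0.00378541 = 1.58506 gal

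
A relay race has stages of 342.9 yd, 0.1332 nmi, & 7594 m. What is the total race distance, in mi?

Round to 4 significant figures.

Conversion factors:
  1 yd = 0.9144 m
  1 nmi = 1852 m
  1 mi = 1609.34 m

342.9 yd × 0.9144 = 313.548 m
0.1332 nmi × 1852 = 246.686 m
7594 m (already m)
Sum: 313.548 + 246.686 + 7594 = 8154.23 m
In mi: 8154.23 / 1609.34 = 5.06682 mi

5.067 mi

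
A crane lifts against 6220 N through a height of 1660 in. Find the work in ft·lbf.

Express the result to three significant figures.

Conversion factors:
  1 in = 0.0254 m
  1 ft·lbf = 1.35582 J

1.93×10⁵ ft·lbf

1660 in × 0.0254 → 42.164 m
W = F × d = 6220 N × 42.164 m = 262260 J
262260 J ÷ (1.35582 J/ft·lbf) = 193433 ft·lbf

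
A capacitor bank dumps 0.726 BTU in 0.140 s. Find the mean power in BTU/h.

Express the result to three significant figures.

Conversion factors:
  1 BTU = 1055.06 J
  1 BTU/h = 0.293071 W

1.87×10⁴ BTU/h

0.726 BTU × 1055.06 = 765.974 J
P = E / t = 765.974 J / 0.14 s = 5471.24 W
5471.24 W ÷ (0.293071 W/BTU/h) = 18668.7 BTU/h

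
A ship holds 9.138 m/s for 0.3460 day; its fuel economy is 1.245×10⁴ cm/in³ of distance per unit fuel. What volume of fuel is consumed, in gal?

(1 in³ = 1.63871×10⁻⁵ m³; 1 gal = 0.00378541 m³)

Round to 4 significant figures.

0.3460 day → 29894.4 s
d = v × t = 9.138 × 29894.4 = 273175 m
1.245×10⁴ cm/in³ → 7.59744×10⁶ m/m³
V = d / (distance per unit fuel) = 273175 / 7.59744×10⁶ = 0.0359562 m³
In gal: 0.0359562 / 0.00378541 = 9.49863 gal

9.499 gal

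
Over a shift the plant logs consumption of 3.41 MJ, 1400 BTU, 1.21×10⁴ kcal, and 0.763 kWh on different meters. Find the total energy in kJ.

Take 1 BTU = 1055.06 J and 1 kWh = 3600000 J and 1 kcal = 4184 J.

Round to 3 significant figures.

3.41 MJ × 1000000 = 3.41×10⁶ J
1400 BTU × 1055.06 = 1.47708×10⁶ J
1.21×10⁴ kcal × 4184 = 5.06264×10⁷ J
0.763 kWh × 3600000 = 2.7468×10⁶ J
Combined: 3.41×10⁶ + 1.47708×10⁶ + 5.06264×10⁷ + 2.7468×10⁶ = 5.82603×10⁷ J
In kJ: 5.82603×10⁷ / 1000 = 58260.3 kJ

5.83×10⁴ kJ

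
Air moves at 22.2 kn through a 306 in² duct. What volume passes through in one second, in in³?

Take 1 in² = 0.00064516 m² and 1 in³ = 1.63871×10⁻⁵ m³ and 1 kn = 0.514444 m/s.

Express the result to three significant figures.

1.38×10⁵ in³

22.2 kn × 0.514444 = 11.4207 m/s
306 in² × 0.00064516 = 0.197419 m²
V = v × A × t = 11.4207 m/s × 0.197419 m² × 1 s = 2.25466 m³
2.25466 m³ ÷ (1.63871×10⁻⁵ m³/in³) = 137587 in³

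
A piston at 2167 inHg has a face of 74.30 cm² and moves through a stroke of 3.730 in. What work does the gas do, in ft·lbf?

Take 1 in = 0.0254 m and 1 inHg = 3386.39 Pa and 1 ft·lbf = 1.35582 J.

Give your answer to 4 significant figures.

3810 ft·lbf

2167 inHg → 7.33831×10⁶ Pa
74.30 cm² → 0.00743 m²
F = P × A = 7.33831×10⁶ × 0.00743 = 54523.6 N
3.730 in → 0.094742 m
W = F × d = 54523.6 × 0.094742 = 5165.67 J
In ft·lbf: 5165.67 / 1.35582 = 3810 ft·lbf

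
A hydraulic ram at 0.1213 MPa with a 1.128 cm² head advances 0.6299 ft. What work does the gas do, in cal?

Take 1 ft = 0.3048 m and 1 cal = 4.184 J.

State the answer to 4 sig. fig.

0.6279 cal

0.1213 MPa → 121300 Pa
1.128 cm² → 1.128×10⁻⁴ m²
F = P × A = 121300 × 1.128×10⁻⁴ = 13.6826 N
0.6299 ft → 0.191994 m
W = F × d = 13.6826 × 0.191994 = 2.62698 J
In cal: 2.62698 / 4.184 = 0.627863 cal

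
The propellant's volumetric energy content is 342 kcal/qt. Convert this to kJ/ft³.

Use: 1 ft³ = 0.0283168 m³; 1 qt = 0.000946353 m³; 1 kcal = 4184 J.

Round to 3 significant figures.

342 kcal/qt × 4184 J/kcal ÷ 0.000946353 m³/qt = 1.51204×10⁹ J/m³
1.51204×10⁹ J/m³ ÷ 1000 J/kJ × 0.0283168 m³/ft³ = 42816.1 kJ/ft³

4.28×10⁴ kJ/ft³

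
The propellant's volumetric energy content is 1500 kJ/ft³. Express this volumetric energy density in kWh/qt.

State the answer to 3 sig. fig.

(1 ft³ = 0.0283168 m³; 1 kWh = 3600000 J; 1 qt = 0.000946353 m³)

0.0139 kWh/qt

1500 kJ/ft³ × 1000 J/kJ ÷ 0.0283168 m³/ft³ = 5.29721×10⁷ J/m³
5.29721×10⁷ J/m³ ÷ 3600000 J/kWh × 0.000946353 m³/qt = 0.0139251 kWh/qt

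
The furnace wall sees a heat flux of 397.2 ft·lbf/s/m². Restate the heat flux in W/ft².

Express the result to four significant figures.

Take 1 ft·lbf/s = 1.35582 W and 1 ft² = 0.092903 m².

397.2 ft·lbf/s/m² × 1.35582 W/ft·lbf/s = 538.532 W/m²
538.532 W/m² × 0.092903 m²/ft² = 50.0312 W/ft²

50.03 W/ft²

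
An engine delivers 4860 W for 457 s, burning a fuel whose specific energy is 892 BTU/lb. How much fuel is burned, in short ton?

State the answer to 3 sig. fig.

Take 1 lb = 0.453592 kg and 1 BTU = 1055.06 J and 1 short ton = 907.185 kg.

E = P × t = 4860 × 457 = 2.22102×10⁶ J
892 BTU/lb → 2.0748×10⁶ J/kg
m = E / e_s = 2.22102×10⁶ / 2.0748×10⁶ = 1.07047 kg
In short ton: 1.07047 / 907.185 = 0.00117999 short ton

0.00118 short ton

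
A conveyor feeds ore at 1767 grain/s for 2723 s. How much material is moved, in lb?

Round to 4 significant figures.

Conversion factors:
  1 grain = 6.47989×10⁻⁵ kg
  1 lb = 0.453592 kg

687.4 lb

1767 grain/s → 0.1145 kg/s
m = ṁ × t = 0.1145 × 2723 = 311.784 kg
In lb: 311.784 / 0.453592 = 687.367 lb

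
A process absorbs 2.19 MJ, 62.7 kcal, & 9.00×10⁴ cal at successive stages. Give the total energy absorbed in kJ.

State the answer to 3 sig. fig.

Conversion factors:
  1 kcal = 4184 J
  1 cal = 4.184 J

2.19 MJ × 1000000 = 2.19×10⁶ J
62.7 kcal × 4184 = 262337 J
9.00×10⁴ cal × 4.184 = 376560 J
Combined: 2.19×10⁶ + 262337 + 376560 = 2.8289×10⁶ J
In kJ: 2.8289×10⁶ / 1000 = 2828.9 kJ

2830 kJ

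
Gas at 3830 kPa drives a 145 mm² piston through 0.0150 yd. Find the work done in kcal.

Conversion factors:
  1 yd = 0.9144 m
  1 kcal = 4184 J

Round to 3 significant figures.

3830 kPa → 3.83×10⁶ Pa
145 mm² → 1.45×10⁻⁴ m²
F = P × A = 3.83×10⁶ × 1.45×10⁻⁴ = 555.35 N
0.0150 yd → 0.013716 m
W = F × d = 555.35 × 0.013716 = 7.61718 J
In kcal: 7.61718 / 4184 = 0.00182055 kcal

0.00182 kcal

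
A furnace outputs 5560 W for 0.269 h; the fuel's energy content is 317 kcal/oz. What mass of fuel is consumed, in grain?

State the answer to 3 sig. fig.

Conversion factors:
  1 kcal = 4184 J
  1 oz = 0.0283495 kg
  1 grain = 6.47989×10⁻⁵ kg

0.269 h → 968.4 s
E = P × t = 5560 × 968.4 = 5.3843×10⁶ J
317 kcal/oz → 4.67849×10⁷ J/kg
m = E / e_s = 5.3843×10⁶ / 4.67849×10⁷ = 0.115086 kg
In grain: 0.115086 / 6.47989×10⁻⁵ = 1776.05 grain

1780 grain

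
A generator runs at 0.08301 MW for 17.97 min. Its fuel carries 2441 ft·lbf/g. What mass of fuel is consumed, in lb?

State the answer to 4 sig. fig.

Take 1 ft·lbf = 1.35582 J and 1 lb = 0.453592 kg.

0.08301 MW → 83010 W
17.97 min → 1078.2 s
E = P × t = 83010 × 1078.2 = 8.95014×10⁷ J
2441 ft·lbf/g → 3.30956×10⁶ J/kg
m = E / e_s = 8.95014×10⁷ / 3.30956×10⁶ = 27.0433 kg
In lb: 27.0433 / 0.453592 = 59.6203 lb

59.62 lb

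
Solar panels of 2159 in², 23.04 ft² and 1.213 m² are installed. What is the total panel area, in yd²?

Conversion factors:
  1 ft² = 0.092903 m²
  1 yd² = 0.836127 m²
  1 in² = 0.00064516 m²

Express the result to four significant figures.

2159 in² × 0.00064516 = 1.3929 m²
23.04 ft² × 0.092903 = 2.14049 m²
1.213 m² (already m²)
Combined: 1.3929 + 2.14049 + 1.213 = 4.74639 m²
In yd²: 4.74639 / 0.836127 = 5.67664 yd²

5.677 yd²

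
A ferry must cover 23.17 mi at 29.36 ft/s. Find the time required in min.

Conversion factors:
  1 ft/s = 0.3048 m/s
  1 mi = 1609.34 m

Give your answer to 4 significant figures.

23.17 mi × 1609.34 → 37288.4 m
29.36 ft/s × 0.3048 → 8.94893 m/s
t = d / v = 37288.4 m / 8.94893 m/s = 4166.8 s
4166.8 s ÷ (60 s/min) = 69.4467 min

69.45 min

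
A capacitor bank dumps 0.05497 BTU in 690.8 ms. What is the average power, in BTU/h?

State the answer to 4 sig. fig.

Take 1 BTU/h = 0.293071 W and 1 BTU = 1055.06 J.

0.05497 BTU × 1055.06 = 57.9966 J
690.8 ms × 0.001 = 0.6908 s
P = E / t = 57.9966 J / 0.6908 s = 83.9557 W
83.9557 W ÷ (0.293071 W/BTU/h) = 286.469 BTU/h

286.5 BTU/h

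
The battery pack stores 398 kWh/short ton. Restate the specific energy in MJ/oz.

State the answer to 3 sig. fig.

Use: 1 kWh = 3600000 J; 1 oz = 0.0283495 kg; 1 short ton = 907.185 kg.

398 kWh/short ton × 3600000 J/kWh ÷ 907.185 kg/short ton = 1.57939×10⁶ J/kg
1.57939×10⁶ J/kg ÷ 1000000 J/MJ × 0.0283495 kg/oz = 0.0447749 MJ/oz

0.0448 MJ/oz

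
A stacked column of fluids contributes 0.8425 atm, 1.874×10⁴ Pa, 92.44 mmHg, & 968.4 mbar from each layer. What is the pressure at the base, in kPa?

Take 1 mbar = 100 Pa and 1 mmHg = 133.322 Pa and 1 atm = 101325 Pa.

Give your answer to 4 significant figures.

213.3 kPa

0.8425 atm × 101325 = 85366.3 Pa
1.874×10⁴ Pa (already Pa)
92.44 mmHg × 133.322 = 12324.3 Pa
968.4 mbar × 100 = 96840 Pa
Total: 85366.3 + 18740 + 12324.3 + 96840 = 213271 Pa
In kPa: 213271 / 1000 = 213.271 kPa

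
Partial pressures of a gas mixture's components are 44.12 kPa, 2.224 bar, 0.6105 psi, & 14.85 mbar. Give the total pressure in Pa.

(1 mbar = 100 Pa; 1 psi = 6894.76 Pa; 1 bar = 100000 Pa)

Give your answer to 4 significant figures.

2.722×10⁵ Pa

44.12 kPa × 1000 → 44120 Pa
2.224 bar × 100000 → 222400 Pa
0.6105 psi × 6894.76 → 4209.25 Pa
14.85 mbar × 100 → 1485 Pa
Combined: 44120 + 222400 + 4209.25 + 1485 = 272214 Pa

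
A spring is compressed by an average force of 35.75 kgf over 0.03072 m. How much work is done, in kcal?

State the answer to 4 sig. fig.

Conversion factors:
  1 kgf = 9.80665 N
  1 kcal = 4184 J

0.002574 kcal

35.75 kgf × 9.80665 = 350.588 N
W = F × d = 350.588 N × 0.03072 m = 10.7701 J
10.7701 J ÷ (4184 J/kcal) = 0.00257412 kcal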